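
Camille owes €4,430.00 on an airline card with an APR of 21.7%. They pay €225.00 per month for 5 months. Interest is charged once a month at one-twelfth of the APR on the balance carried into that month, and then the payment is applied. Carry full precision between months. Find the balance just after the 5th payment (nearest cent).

€3,678.87

Monthly rate r = 21.7%/12 = 1.80833% = 0.0180833.
Each month: B ← B·(1+r) − €225.00.
Month 1: interest €80.11; balance after payment €4,285.11.
Month 2: interest €77.49; balance after payment €4,137.60.
Month 3: interest €74.82; balance after payment €3,987.42.
Month 4: interest €72.11; balance after payment €3,834.53.
Month 5: interest €69.34; balance after payment €3,678.87.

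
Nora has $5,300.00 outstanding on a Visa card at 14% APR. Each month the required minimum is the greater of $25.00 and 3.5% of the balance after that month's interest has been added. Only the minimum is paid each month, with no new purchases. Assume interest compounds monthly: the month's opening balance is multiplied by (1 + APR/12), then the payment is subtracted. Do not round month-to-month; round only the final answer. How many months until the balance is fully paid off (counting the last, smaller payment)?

119 months

Monthly rate r = 14%/12 = 1.16667% = 0.0116667.
While 3.5% of the post-interest balance exceeds $25.00, each month B ← (B·(1+r))·(1 − 0.035), i.e. B shrinks by the factor (1+r)·0.965 = 0.97626.
This holds for months 1–84. Entering month 85 the balance is $704.23; 3.5% of the post-interest balance is now below $25.00, so the flat $25.00 minimum applies from here.
From month 85 a fixed $25.00 at rate r clears $704.23 in 35 more payments. Total: 84 + 35 = 119 months.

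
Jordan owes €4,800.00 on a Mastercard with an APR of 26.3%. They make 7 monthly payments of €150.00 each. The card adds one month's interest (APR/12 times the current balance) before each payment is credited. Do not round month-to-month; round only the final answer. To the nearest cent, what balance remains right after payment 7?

Monthly rate r = 26.3%/12 = 2.19167% = 0.0219167.
Each month: B ← B·(1+r) − €150.00.
Month 1: interest €105.20; balance after payment €4,755.20.
Month 2: interest €104.22; balance after payment €4,709.42.
Month 3: interest €103.21; balance after payment €4,662.63.
Month 4: interest €102.19; balance after payment €4,614.82.
Month 5: interest €101.14; balance after payment €4,565.96.
Month 6: interest €100.07; balance after payment €4,516.03.
Month 7: interest €98.98; balance after payment €4,465.01.

€4,465.01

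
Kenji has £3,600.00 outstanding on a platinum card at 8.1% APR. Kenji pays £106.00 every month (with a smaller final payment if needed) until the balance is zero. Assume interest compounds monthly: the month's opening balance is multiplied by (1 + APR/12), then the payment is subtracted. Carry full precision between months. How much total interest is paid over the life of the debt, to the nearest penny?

Monthly rate r = 8.1%/12 = 0.675% = 0.00675.
Payoff takes n = ⌈−ln(1 − rB₀/P)/ln(1+r)⌉ = ⌈38.706⌉ = 39 payments; the last is £74.87.
Total paid = 38·£106.00 + £74.87 = £4,102.87.
Total interest = total paid − principal = £4,102.87 − £3,600.00 = £502.87.

£502.87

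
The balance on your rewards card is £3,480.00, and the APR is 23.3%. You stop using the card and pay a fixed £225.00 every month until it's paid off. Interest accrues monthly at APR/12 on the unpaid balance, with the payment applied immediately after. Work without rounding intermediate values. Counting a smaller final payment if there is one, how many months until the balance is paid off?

Monthly rate r = 23.3%/12 = 1.94167% = 0.0194167.
Recurrence: B ← B·(1+r) − £225.00.
Month 1: interest £67.57; balance after payment £3,322.57.
Month 2: interest £64.51; balance after payment £3,162.08.
Closed form: n = −ln(1 − rB₀/P)/ln(1+r) = −ln(0.69969)/ln(1.01942) ≈ 18.570, so the balance reaches zero during payment 19.

19 months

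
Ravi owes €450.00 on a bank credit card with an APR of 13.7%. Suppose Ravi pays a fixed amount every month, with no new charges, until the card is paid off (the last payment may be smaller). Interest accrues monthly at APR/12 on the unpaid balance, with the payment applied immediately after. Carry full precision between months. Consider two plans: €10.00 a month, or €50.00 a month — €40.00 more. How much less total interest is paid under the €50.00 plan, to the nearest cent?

€157.56

Monthly rate r = 13.7%/12 = 1.14167% = 0.0114167.
At €10.00/mo: n = ⌈−ln(1 − rB₀/P)/ln(1+r)⌉ = 64 payments (last €5.17); total interest = total paid − €450.00 = €185.17.
At €50.00/mo: 10 payments (last €27.61); total interest €27.61.
Interest saved = €185.17 − €27.61 = €157.56.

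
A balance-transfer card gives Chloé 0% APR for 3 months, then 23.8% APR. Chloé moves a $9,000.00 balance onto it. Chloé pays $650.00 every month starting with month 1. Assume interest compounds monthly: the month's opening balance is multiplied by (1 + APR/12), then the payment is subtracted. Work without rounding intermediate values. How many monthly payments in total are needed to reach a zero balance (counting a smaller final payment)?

Promo months 1–3 at r₀ = 0%/12 = 0; months 4+ at r₁ = 23.8%/12 = 0.0198333.
After month 3 (no interest yet): B = $9,000.00 − 3·$650.00 = $7,050.00.
Then at r₁ with $650.00/mo: n₂ = −ln(1 − r₁·B/P)/ln(1+r₁) ≈ 12.33 → 13 more payments.

16 months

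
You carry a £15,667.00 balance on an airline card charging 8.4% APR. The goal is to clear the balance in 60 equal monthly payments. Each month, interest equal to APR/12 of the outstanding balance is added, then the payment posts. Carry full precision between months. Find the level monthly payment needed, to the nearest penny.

Monthly rate r = 8.4%/12 = 0.7% = 0.007.
Level-payment amortization: P = B₀·r / (1 − (1+r)^(−n)) = 15667.00·0.007 / (1 − 1.007^(−60)).
Denominator 1 − (1+r)^(−60) = 0.341991101.
P = 109.669 / 0.341991101 ≈ 320.68.

£320.68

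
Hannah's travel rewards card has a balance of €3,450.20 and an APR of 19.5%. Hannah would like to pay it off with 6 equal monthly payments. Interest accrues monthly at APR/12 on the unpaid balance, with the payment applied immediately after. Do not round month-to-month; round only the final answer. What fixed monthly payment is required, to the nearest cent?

Monthly rate r = 19.5%/12 = 1.625% = 0.01625.
Level-payment amortization: P = B₀·r / (1 − (1+r)^(−n)) = 3450.20·0.01625 / (1 − 1.01625^(−6)).
Denominator 1 − (1+r)^(−6) = 0.0921864758.
P = 56.0658 / 0.0921864758 ≈ 608.18.

€608.18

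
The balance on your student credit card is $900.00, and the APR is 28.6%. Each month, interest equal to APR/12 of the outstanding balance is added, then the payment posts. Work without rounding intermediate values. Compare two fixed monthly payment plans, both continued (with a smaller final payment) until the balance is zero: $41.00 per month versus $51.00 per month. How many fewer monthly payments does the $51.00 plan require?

Monthly rate r = 28.6%/12 = 2.38333% = 0.0238333.
At $41.00/mo: n = ⌈−ln(1 − rB₀/P)/ln(1+r)⌉ = 32 payments (last $18.28); total interest = total paid − $900.00 = $389.28.
At $51.00/mo: 24 payments (last $8.76); total interest $281.76.
Payments saved = 32 − 24 = 8.

8 fewer payments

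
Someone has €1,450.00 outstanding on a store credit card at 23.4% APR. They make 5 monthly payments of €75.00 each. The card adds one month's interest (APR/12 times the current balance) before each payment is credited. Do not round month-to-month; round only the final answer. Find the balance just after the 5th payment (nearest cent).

€1,207.08

Monthly rate r = 23.4%/12 = 1.95% = 0.0195.
Each month: B ← B·(1+r) − €75.00.
Month 1: interest €28.27; balance after payment €1,403.28.
Month 2: interest €27.36; balance after payment €1,355.64.
Month 3: interest €26.43; balance after payment €1,307.07.
Month 4: interest €25.49; balance after payment €1,257.56.
Month 5: interest €24.52; balance after payment €1,207.08.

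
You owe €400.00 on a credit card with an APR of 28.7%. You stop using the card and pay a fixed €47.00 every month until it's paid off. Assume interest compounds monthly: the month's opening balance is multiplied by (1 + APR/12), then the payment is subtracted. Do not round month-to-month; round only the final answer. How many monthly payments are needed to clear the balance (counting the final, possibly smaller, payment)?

Monthly rate r = 28.7%/12 = 2.39167% = 0.0239167.
Recurrence: B ← B·(1+r) − €47.00.
Month 1: interest €9.57; balance after payment €362.57.
Month 2: interest €8.67; balance after payment €324.24.
Closed form: n = −ln(1 − rB₀/P)/ln(1+r) = −ln(0.79645)/ln(1.02392) ≈ 9.629, so the balance reaches zero during payment 10.

10 payments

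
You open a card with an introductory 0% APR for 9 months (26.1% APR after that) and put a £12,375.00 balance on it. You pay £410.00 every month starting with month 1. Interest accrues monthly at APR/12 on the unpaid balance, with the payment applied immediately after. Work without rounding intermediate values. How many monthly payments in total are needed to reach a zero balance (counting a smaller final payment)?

Promo months 1–9 at r₀ = 0%/12 = 0; months 10+ at r₁ = 26.1%/12 = 0.02175.
After month 9 (no interest yet): B = £12,375.00 − 9·£410.00 = £8,685.00.
Then at r₁ with £410.00/mo: n₂ = −ln(1 − r₁·B/P)/ln(1+r₁) ≈ 28.70 → 29 more payments.

38 payments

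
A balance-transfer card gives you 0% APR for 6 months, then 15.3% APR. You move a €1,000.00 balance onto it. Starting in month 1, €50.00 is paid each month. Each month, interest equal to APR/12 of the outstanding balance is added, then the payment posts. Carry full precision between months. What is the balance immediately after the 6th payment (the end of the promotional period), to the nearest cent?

€700.00

Promo months 1–6 at r₀ = 0%/12 = 0; months 7+ at r₁ = 15.3%/12 = 0.01275.
After month 6 (no interest yet): B = €1,000.00 − 6·€50.00 = €700.00.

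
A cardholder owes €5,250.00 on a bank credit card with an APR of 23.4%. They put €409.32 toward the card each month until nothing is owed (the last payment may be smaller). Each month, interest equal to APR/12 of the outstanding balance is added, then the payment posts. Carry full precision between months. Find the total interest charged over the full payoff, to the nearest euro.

Monthly rate r = 23.4%/12 = 1.95% = 0.0195.
Payoff takes n = ⌈−ln(1 − rB₀/P)/ln(1+r)⌉ = ⌈14.904⌉ = 15 payments; the last is €370.33.
Total paid = 14·€409.32 + €370.33 = €6,100.81.
Total interest = total paid − principal = €6,100.81 − €5,250.00 = €850.81.

€851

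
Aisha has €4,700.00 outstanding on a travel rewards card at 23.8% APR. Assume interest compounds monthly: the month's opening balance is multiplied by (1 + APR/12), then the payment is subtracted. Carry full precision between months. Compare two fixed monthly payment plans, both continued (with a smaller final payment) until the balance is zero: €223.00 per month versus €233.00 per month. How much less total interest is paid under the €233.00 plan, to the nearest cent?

Monthly rate r = 23.8%/12 = 1.98333% = 0.0198333.
At €223.00/mo: n = ⌈−ln(1 − rB₀/P)/ln(1+r)⌉ = 28 payments (last €125.97); total interest = total paid − €4,700.00 = €1,446.97.
At €233.00/mo: 27 payments (last €3.90); total interest €1,361.90.
Interest saved = €1,446.97 − €1,361.90 = €85.07.

€85.07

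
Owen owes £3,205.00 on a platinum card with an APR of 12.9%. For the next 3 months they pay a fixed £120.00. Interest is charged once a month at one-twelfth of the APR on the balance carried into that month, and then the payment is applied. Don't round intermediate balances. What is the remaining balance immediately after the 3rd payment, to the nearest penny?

£2,945.59

Monthly rate r = 12.9%/12 = 1.075% = 0.01075.
Each month: B ← B·(1+r) − £120.00.
Month 1: interest £34.45; balance after payment £3,119.45.
Month 2: interest £33.53; balance after payment £3,032.99.
Month 3: interest £32.60; balance after payment £2,945.59.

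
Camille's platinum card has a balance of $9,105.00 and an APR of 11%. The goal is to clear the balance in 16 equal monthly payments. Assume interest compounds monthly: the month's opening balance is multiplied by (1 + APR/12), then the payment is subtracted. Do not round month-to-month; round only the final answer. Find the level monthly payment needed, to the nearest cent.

$614.41

Monthly rate r = 11%/12 = 0.916667% = 0.00916667.
Level-payment amortization: P = B₀·r / (1 − (1+r)^(−n)) = 9105.00·0.00916667 / (1 − 1.00917^(−16)).
Denominator 1 − (1+r)^(−16) = 0.135841022.
P = 83.4625 / 0.135841022 ≈ 614.41.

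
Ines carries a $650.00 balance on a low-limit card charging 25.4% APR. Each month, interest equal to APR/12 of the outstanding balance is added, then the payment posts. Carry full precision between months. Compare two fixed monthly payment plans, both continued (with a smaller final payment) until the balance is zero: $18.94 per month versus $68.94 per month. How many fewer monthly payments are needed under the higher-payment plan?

Monthly rate r = 25.4%/12 = 2.11667% = 0.0211667.
At $18.94/mo: n = ⌈−ln(1 − rB₀/P)/ln(1+r)⌉ = 62 payments (last $16.71); total interest = total paid − $650.00 = $522.05.
At $68.94/mo: 11 payments (last $43.44); total interest $82.84.
Payments saved = 62 − 11 = 51.

51 fewer payments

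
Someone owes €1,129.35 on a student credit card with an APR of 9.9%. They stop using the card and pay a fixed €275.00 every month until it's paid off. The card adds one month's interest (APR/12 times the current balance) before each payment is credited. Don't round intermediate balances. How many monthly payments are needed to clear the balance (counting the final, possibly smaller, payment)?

Monthly rate r = 9.9%/12 = 0.825% = 0.00825.
Recurrence: B ← B·(1+r) − €275.00.
Month 1: interest €9.32; balance after payment €863.67.
Month 2: interest €7.13; balance after payment €595.79.
Month 3: interest €4.92; balance after payment €325.71.
Month 4: interest €2.69; balance after payment €53.39.
Month 5: interest €0.44; balance after payment €0.00.

5 payments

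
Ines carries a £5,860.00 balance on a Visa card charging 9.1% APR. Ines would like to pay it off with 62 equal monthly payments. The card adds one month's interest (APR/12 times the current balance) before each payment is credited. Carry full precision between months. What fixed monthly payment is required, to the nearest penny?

£118.82

Monthly rate r = 9.1%/12 = 0.758333% = 0.00758333.
Level-payment amortization: P = B₀·r / (1 − (1+r)^(−n)) = 5860.00·0.00758333 / (1 − 1.00758^(−62)).
Denominator 1 − (1+r)^(−62) = 0.373992491.
P = 44.4383 / 0.373992491 ≈ 118.82.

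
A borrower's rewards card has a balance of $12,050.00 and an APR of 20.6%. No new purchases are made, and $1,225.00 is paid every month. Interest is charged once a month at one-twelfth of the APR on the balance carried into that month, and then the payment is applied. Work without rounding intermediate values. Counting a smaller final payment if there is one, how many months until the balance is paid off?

Monthly rate r = 20.6%/12 = 1.71667% = 0.0171667.
Recurrence: B ← B·(1+r) − $1,225.00.
Month 1: interest $206.86; balance after payment $11,031.86.
Month 2: interest $189.38; balance after payment $9,996.24.
Closed form: n = −ln(1 − rB₀/P)/ln(1+r) = −ln(0.83114)/ln(1.01717) ≈ 10.867, so the balance reaches zero during payment 11.

11 payments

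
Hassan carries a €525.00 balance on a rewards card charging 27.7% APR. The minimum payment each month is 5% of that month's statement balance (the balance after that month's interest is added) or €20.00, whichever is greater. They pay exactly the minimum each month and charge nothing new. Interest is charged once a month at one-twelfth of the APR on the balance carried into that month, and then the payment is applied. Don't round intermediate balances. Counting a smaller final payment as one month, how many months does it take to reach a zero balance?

37 months

Monthly rate r = 27.7%/12 = 2.30833% = 0.0230833.
While 5% of the post-interest balance exceeds €20.00, each month B ← (B·(1+r))·(1 − 0.05), i.e. B shrinks by the factor (1+r)·0.95 = 0.97193.
This holds for months 1–11. Entering month 12 the balance is €383.83; 5% of the post-interest balance is now below €20.00, so the flat €20.00 minimum applies from here.
From month 12 a fixed €20.00 at rate r clears €383.83 in 26 more payments. Total: 11 + 26 = 37 months.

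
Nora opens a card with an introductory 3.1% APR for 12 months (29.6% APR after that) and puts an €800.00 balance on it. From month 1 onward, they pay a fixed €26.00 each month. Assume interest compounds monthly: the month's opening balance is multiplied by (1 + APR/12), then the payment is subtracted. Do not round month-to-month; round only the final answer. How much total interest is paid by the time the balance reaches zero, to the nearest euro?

€215

Promo months 1–12 at r₀ = 3.1%/12 = 0.00258333; months 13+ at r₁ = 29.6%/12 = 0.0246667.
After month 12: iterate B ← B·(1+r₀) − €26.00 for 12 months → €508.68.
Then at r₁ with €26.00/mo: n₂ = −ln(1 − r₁·B/P)/ln(1+r₁) ≈ 27.04 → 28 more payments.
Total paid = 39·€26.00 + €1.10 = €1,015.10; interest = €1,015.10 − €800.00 = €215.10.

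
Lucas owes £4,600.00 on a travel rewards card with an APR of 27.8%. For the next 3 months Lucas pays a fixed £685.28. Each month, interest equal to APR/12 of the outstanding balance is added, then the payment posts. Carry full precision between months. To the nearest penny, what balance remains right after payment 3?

Monthly rate r = 27.8%/12 = 2.31667% = 0.0231667.
Each month: B ← B·(1+r) − £685.28.
Month 1: interest £106.57; balance after payment £4,021.29.
Month 2: interest £93.16; balance after payment £3,429.17.
Month 3: interest £79.44; balance after payment £2,823.33.

£2,823.33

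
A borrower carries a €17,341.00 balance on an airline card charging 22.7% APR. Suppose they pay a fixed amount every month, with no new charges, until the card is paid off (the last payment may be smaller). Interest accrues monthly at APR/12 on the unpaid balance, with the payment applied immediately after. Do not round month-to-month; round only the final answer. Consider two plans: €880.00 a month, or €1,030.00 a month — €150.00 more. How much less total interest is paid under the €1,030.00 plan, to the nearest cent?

Monthly rate r = 22.7%/12 = 1.89167% = 0.0189167.
At €880.00/mo: n = ⌈−ln(1 − rB₀/P)/ln(1+r)⌉ = 25 payments (last €783.88); total interest = total paid − €17,341.00 = €4,562.88.
At €1,030.00/mo: 21 payments (last €476.70); total interest €3,735.70.
Interest saved = €4,562.88 − €3,735.70 = €827.18.

€827.18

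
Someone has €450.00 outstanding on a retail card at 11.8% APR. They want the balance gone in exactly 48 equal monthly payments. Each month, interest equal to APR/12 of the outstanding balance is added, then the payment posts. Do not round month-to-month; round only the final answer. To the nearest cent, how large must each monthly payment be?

Monthly rate r = 11.8%/12 = 0.983333% = 0.00983333.
Level-payment amortization: P = B₀·r / (1 − (1+r)^(−n)) = 450.00·0.00983333 / (1 − 1.00983^(−48)).
Denominator 1 − (1+r)^(−48) = 0.374806724.
P = 4.425 / 0.374806724 ≈ 11.81.

€11.81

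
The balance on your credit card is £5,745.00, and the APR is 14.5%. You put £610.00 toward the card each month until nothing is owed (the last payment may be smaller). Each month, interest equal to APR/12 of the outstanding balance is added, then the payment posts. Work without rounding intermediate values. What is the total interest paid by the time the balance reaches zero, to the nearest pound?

£391

Monthly rate r = 14.5%/12 = 1.20833% = 0.0120833.
Payoff takes n = ⌈−ln(1 − rB₀/P)/ln(1+r)⌉ = ⌈10.059⌉ = 11 payments; the last is £36.00.
Total paid = 10·£610.00 + £36.00 = £6,136.00.
Total interest = total paid − principal = £6,136.00 − £5,745.00 = £391.00.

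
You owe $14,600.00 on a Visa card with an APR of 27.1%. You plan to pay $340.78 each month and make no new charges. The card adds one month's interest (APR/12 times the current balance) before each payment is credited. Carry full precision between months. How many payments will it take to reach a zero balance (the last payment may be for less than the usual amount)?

154 months

Monthly rate r = 27.1%/12 = 2.25833% = 0.0225833.
Recurrence: B ← B·(1+r) − $340.78.
Month 1: interest $329.72; balance after payment $14,588.94.
Month 2: interest $329.47; balance after payment $14,577.62.
Closed form: n = −ln(1 − rB₀/P)/ln(1+r) = −ln(0.032465)/ln(1.02258) ≈ 153.483, so the balance reaches zero during payment 154.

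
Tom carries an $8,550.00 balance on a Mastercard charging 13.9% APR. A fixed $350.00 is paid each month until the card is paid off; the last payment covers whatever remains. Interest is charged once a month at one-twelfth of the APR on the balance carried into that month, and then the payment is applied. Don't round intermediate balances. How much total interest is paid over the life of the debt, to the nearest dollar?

Monthly rate r = 13.9%/12 = 1.15833% = 0.0115833.
Payoff takes n = ⌈−ln(1 − rB₀/P)/ln(1+r)⌉ = ⌈28.882⌉ = 29 payments; the last is $308.99.
Total paid = 28·$350.00 + $308.99 = $10,108.99.
Total interest = total paid − principal = $10,108.99 − $8,550.00 = $1,558.99.

$1,559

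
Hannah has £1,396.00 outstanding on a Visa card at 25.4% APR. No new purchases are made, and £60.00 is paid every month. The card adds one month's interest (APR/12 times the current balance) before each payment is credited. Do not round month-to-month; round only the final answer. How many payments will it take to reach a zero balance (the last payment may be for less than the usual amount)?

Monthly rate r = 25.4%/12 = 2.11667% = 0.0211667.
Recurrence: B ← B·(1+r) − £60.00.
Month 1: interest £29.55; balance after payment £1,365.55.
Month 2: interest £28.90; balance after payment £1,334.45.
Closed form: n = −ln(1 − rB₀/P)/ln(1+r) = −ln(0.50752)/ln(1.02117) ≈ 32.380, so the balance reaches zero during payment 33.

33 months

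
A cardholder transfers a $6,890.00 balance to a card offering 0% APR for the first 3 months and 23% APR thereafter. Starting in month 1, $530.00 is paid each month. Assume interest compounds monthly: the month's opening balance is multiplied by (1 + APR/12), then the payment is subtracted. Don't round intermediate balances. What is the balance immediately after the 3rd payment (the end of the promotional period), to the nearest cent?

Promo months 1–3 at r₀ = 0%/12 = 0; months 4+ at r₁ = 23%/12 = 0.0191667.
After month 3 (no interest yet): B = $6,890.00 − 3·$530.00 = $5,300.00.

$5,300.00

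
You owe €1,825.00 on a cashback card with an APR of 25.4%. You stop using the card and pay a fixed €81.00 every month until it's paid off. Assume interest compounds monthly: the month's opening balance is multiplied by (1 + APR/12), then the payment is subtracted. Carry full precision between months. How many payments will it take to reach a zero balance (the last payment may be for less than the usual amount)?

Monthly rate r = 25.4%/12 = 2.11667% = 0.0211667.
Recurrence: B ← B·(1+r) − €81.00.
Month 1: interest €38.63; balance after payment €1,782.63.
Month 2: interest €37.73; balance after payment €1,739.36.
Closed form: n = −ln(1 − rB₀/P)/ln(1+r) = −ln(0.5231)/ln(1.02117) ≈ 30.937, so the balance reaches zero during payment 31.

31 payments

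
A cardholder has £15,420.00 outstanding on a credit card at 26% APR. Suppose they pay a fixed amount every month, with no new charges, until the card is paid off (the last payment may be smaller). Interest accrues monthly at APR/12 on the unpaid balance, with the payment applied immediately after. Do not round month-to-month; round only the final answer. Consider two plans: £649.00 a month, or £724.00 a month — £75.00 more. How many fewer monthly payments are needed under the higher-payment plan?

Monthly rate r = 26%/12 = 2.16667% = 0.0216667.
At £649.00/mo: n = ⌈−ln(1 − rB₀/P)/ln(1+r)⌉ = 34 payments (last £480.13); total interest = total paid − £15,420.00 = £6,477.13.
At £724.00/mo: 29 payments (last £632.92); total interest £5,484.92.
Payments saved = 34 − 29 = 5.

5 fewer payments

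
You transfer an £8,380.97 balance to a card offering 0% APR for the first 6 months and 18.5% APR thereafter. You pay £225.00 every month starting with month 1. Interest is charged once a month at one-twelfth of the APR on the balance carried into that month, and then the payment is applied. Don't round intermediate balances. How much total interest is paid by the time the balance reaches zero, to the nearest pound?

£2,636

Promo months 1–6 at r₀ = 0%/12 = 0; months 7+ at r₁ = 18.5%/12 = 0.0154167.
After month 6 (no interest yet): B = £8,380.97 − 6·£225.00 = £7,030.97.
Then at r₁ with £225.00/mo: n₂ = −ln(1 − r₁·B/P)/ln(1+r₁) ≈ 42.96 → 43 more payments.
Total paid = 48·£225.00 + £216.86 = £11,016.86; interest = £11,016.86 − £8,380.97 = £2,635.89.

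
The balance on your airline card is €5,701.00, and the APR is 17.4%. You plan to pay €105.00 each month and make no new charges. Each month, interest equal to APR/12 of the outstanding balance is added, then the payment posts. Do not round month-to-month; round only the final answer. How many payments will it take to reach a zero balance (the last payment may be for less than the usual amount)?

108 months

Monthly rate r = 17.4%/12 = 1.45% = 0.0145.
Recurrence: B ← B·(1+r) − €105.00.
Month 1: interest €82.66; balance after payment €5,678.66.
Month 2: interest €82.34; balance after payment €5,656.01.
Closed form: n = −ln(1 − rB₀/P)/ln(1+r) = −ln(0.21272)/ln(1.0145) ≈ 107.516, so the balance reaches zero during payment 108.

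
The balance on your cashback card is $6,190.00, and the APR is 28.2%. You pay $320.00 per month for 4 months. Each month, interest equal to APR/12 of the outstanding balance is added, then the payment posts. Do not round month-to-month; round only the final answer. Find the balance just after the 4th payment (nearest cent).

$5,466.86

Monthly rate r = 28.2%/12 = 2.35% = 0.0235.
Each month: B ← B·(1+r) − $320.00.
Month 1: interest $145.47; balance after payment $6,015.47.
Month 2: interest $141.36; balance after payment $5,836.83.
Month 3: interest $137.17; balance after payment $5,653.99.
Month 4: interest $132.87; balance after payment $5,466.86.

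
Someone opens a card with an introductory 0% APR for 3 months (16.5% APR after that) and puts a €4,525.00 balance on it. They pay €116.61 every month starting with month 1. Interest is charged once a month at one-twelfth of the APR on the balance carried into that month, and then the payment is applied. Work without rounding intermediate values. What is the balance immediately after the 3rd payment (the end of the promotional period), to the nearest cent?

Promo months 1–3 at r₀ = 0%/12 = 0; months 4+ at r₁ = 16.5%/12 = 0.01375.
After month 3 (no interest yet): B = €4,525.00 − 3·€116.61 = €4,175.17.

€4,175.17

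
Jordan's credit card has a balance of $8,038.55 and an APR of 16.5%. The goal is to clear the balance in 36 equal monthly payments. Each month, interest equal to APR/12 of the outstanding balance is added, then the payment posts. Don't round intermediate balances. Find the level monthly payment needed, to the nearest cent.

$284.60

Monthly rate r = 16.5%/12 = 1.375% = 0.01375.
Level-payment amortization: P = B₀·r / (1 − (1+r)^(−n)) = 8038.55·0.01375 / (1 − 1.01375^(−36)).
Denominator 1 − (1+r)^(−36) = 0.388369999.
P = 110.53 / 0.388369999 ≈ 284.60.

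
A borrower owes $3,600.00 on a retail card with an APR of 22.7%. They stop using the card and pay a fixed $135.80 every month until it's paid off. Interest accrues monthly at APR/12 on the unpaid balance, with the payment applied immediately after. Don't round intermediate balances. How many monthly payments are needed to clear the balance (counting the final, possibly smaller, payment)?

Monthly rate r = 22.7%/12 = 1.89167% = 0.0189167.
Recurrence: B ← B·(1+r) − $135.80.
Month 1: interest $68.10; balance after payment $3,532.30.
Month 2: interest $66.82; balance after payment $3,463.32.
Closed form: n = −ln(1 − rB₀/P)/ln(1+r) = −ln(0.49853)/ln(1.01892) ≈ 37.145, so the balance reaches zero during payment 38.

38 payments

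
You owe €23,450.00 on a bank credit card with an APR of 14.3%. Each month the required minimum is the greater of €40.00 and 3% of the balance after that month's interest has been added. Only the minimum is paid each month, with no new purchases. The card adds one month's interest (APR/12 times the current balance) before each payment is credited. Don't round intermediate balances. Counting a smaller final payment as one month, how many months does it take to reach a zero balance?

197 months

Monthly rate r = 14.3%/12 = 1.19167% = 0.0119167.
While 3% of the post-interest balance exceeds €40.00, each month B ← (B·(1+r))·(1 − 0.03), i.e. B shrinks by the factor (1+r)·0.97 = 0.98156.
This holds for months 1–155. Entering month 156 the balance is €1,309.78; 3% of the post-interest balance is now below €40.00, so the flat €40.00 minimum applies from here.
From month 156 a fixed €40.00 at rate r clears €1,309.78 in 42 more payments. Total: 155 + 42 = 197 months.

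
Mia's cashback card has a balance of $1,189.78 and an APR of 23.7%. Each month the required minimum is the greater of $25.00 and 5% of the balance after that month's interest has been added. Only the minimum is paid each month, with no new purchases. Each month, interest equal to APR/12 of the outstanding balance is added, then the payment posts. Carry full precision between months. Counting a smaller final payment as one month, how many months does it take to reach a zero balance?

Monthly rate r = 23.7%/12 = 1.975% = 0.01975.
While 5% of the post-interest balance exceeds $25.00, each month B ← (B·(1+r))·(1 − 0.05), i.e. B shrinks by the factor (1+r)·0.95 = 0.96876.
This holds for months 1–28. Entering month 29 the balance is $489.27; 5% of the post-interest balance is now below $25.00, so the flat $25.00 minimum applies from here.
From month 29 a fixed $25.00 at rate r clears $489.27 in 25 more payments. Total: 28 + 25 = 53 months.

53 months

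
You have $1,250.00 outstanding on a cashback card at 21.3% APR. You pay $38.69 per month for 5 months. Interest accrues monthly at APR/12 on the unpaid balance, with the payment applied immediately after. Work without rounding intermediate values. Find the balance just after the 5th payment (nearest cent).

$1,164.51

Monthly rate r = 21.3%/12 = 1.775% = 0.01775.
Each month: B ← B·(1+r) − $38.69.
Month 1: interest $22.19; balance after payment $1,233.50.
Month 2: interest $21.89; balance after payment $1,216.70.
Month 3: interest $21.60; balance after payment $1,199.61.
Month 4: interest $21.29; balance after payment $1,182.21.
Month 5: interest $20.98; balance after payment $1,164.51.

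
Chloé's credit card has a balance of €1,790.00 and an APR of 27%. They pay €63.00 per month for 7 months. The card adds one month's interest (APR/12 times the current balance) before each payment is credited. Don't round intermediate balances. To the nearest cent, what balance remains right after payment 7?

€1,619.78

Monthly rate r = 27%/12 = 2.25% = 0.0225.
Each month: B ← B·(1+r) − €63.00.
Month 1: interest €40.27; balance after payment €1,767.28.
Month 2: interest €39.76; balance after payment €1,744.04.
Month 3: interest €39.24; balance after payment €1,720.28.
Month 4: interest €38.71; balance after payment €1,695.99.
Month 5: interest €38.16; balance after payment €1,671.15.
Month 6: interest €37.60; balance after payment €1,645.75.
Month 7: interest €37.03; balance after payment €1,619.78.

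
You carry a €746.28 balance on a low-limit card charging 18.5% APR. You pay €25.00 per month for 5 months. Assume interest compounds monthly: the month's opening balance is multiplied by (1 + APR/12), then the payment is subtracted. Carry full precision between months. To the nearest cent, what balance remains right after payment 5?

Monthly rate r = 18.5%/12 = 1.54167% = 0.0154167.
Each month: B ← B·(1+r) − €25.00.
Month 1: interest €11.51; balance after payment €732.79.
Month 2: interest €11.30; balance after payment €719.08.
Month 3: interest €11.09; balance after payment €705.17.
Month 4: interest €10.87; balance after payment €691.04.
Month 5: interest €10.65; balance after payment €676.69.

€676.69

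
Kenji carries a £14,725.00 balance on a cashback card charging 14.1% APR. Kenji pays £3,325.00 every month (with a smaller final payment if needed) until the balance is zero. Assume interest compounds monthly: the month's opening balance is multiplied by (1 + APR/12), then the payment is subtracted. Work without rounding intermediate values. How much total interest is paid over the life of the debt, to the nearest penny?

Monthly rate r = 14.1%/12 = 1.175% = 0.01175.
Payoff takes n = ⌈−ln(1 − rB₀/P)/ln(1+r)⌉ = ⌈4.575⌉ = 5 payments; the last is £1,915.36.
Total paid = 4·£3,325.00 + £1,915.36 = £15,215.36.
Total interest = total paid − principal = £15,215.36 − £14,725.00 = £490.36.

£490.36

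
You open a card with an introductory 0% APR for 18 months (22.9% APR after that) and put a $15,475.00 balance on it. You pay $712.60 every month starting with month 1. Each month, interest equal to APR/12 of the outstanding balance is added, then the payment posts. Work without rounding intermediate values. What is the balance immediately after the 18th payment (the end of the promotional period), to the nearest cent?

Promo months 1–18 at r₀ = 0%/12 = 0; months 19+ at r₁ = 22.9%/12 = 0.0190833.
After month 18 (no interest yet): B = $15,475.00 − 18·$712.60 = $2,648.20.

$2,648.20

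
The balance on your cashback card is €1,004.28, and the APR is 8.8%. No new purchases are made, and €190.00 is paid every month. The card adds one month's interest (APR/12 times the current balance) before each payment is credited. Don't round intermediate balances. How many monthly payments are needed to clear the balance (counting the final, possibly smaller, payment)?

6 months

Monthly rate r = 8.8%/12 = 0.733333% = 0.00733333.
Recurrence: B ← B·(1+r) − €190.00.
Month 1: interest €7.36; balance after payment €821.64.
Month 2: interest €6.03; balance after payment €637.67.
Month 3: interest €4.68; balance after payment €452.35.
Month 4: interest €3.32; balance after payment €265.66.
Month 5: interest €1.95; balance after payment €77.61.
Month 6: interest €0.57; balance after payment €0.00.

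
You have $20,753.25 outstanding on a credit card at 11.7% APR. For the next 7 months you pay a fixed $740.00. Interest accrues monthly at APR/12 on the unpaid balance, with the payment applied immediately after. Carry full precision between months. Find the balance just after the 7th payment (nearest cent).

$16,877.77

Monthly rate r = 11.7%/12 = 0.975% = 0.00975.
Each month: B ← B·(1+r) − $740.00.
Month 1: interest $202.34; balance after payment $20,215.59.
Month 2: interest $197.10; balance after payment $19,672.70.
Month 3: interest $191.81; balance after payment $19,124.51.
Month 4: interest $186.46; balance after payment $18,570.97.
Month 5: interest $181.07; balance after payment $18,012.04.
Month 6: interest $175.62; balance after payment $17,447.65.
Month 7: interest $170.11; balance after payment $16,877.77.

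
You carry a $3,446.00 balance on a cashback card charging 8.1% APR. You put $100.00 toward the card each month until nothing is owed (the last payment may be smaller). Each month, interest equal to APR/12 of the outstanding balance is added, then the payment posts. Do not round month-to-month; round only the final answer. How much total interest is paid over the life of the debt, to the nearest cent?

Monthly rate r = 8.1%/12 = 0.675% = 0.00675.
Payoff takes n = ⌈−ln(1 − rB₀/P)/ln(1+r)⌉ = ⌈39.355⌉ = 40 payments; the last is $35.58.
Total paid = 39·$100.00 + $35.58 = $3,935.58.
Total interest = total paid − principal = $3,935.58 − $3,446.00 = $489.58.

$489.58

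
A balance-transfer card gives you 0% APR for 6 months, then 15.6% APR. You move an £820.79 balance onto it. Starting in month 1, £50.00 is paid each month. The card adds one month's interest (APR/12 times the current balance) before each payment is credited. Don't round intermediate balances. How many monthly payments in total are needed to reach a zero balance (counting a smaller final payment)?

Promo months 1–6 at r₀ = 0%/12 = 0; months 7+ at r₁ = 15.6%/12 = 0.013.
After month 6 (no interest yet): B = £820.79 − 6·£50.00 = £520.79.
Then at r₁ with £50.00/mo: n₂ = −ln(1 − r₁·B/P)/ln(1+r₁) ≈ 11.26 → 12 more payments.

18 months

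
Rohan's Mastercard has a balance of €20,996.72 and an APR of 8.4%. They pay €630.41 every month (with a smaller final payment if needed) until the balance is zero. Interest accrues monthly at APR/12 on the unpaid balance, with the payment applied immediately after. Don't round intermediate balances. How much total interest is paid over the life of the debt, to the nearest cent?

€2,993.72

Monthly rate r = 8.4%/12 = 0.7% = 0.007.
Payoff takes n = ⌈−ln(1 − rB₀/P)/ln(1+r)⌉ = ⌈38.055⌉ = 39 payments; the last is €34.86.
Total paid = 38·€630.41 + €34.86 = €23,990.44.
Total interest = total paid − principal = €23,990.44 − €20,996.72 = €2,993.72.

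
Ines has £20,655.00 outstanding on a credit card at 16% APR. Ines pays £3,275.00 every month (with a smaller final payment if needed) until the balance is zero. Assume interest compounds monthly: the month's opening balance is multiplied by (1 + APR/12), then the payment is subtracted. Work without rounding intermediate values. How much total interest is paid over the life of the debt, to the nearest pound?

£1,069

Monthly rate r = 16%/12 = 1.33333% = 0.0133333.
Payoff takes n = ⌈−ln(1 − rB₀/P)/ln(1+r)⌉ = ⌈6.632⌉ = 7 payments; the last is £2,074.00.
Total paid = 6·£3,275.00 + £2,074.00 = £21,724.00.
Total interest = total paid − principal = £21,724.00 − £20,655.00 = £1,069.00.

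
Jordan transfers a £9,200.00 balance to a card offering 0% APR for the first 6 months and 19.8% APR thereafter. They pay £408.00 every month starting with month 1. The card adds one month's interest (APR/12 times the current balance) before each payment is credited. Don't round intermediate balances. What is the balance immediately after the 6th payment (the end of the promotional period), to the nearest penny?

Promo months 1–6 at r₀ = 0%/12 = 0; months 7+ at r₁ = 19.8%/12 = 0.0165.
After month 6 (no interest yet): B = £9,200.00 − 6·£408.00 = £6,752.00.

£6,752.00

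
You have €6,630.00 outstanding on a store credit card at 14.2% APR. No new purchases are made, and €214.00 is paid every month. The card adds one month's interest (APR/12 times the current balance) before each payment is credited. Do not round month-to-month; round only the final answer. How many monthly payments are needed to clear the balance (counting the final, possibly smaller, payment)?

39 months

Monthly rate r = 14.2%/12 = 1.18333% = 0.0118333.
Recurrence: B ← B·(1+r) − €214.00.
Month 1: interest €78.45; balance after payment €6,494.45.
Month 2: interest €76.85; balance after payment €6,357.31.
Closed form: n = −ln(1 − rB₀/P)/ln(1+r) = −ln(0.63339)/ln(1.01183) ≈ 38.820, so the balance reaches zero during payment 39.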